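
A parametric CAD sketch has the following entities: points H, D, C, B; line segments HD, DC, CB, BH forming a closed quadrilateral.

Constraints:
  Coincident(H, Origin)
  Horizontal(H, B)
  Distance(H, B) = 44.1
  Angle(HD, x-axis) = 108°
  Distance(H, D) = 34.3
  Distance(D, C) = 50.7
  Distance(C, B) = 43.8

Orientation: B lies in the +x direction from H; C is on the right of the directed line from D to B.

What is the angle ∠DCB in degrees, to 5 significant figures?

84.408°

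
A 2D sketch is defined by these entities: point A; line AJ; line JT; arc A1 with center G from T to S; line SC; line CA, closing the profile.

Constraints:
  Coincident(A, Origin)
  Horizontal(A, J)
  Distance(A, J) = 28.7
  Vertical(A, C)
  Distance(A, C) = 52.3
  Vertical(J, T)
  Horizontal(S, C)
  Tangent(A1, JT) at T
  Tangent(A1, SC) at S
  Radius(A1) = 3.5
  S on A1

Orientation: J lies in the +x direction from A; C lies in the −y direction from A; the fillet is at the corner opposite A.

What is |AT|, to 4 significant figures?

56.61

A is at the origin; AJ is horizontal with |AJ| = 28.7 and J on the +x side, so J = (28.70, 0.000). A and C share the same x with |AC| = 52.3 and C on the −y side, so C = (0.000, -52.30). The virtual corner opposite A is at (28.70, -52.30). Tangency of A1 to JT means the radius GT is perpendicular to JT and A1 meets SC tangentially, so GS is at right angles to SC, with radius 3.5, so the center G sits 3.5 in from both sides at G = (25.20, -48.80). That places the tangent points at T = (28.70, -48.80) on JT and S = (25.20, -52.30) on SC. Then |AT| = |T − A| = 56.61.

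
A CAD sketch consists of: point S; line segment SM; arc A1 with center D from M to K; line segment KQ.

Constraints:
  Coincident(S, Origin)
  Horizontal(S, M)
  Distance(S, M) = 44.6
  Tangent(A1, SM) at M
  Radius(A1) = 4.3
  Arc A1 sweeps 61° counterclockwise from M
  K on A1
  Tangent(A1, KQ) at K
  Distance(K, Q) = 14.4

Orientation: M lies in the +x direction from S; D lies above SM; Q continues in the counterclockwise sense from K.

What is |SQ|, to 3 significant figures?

57.3

S is at the origin; SM is horizontal with |SM| = 44.6 and M on the +x side, so M = (44.6, 0.00). The tangent condition forces DM to be normal to SM, so D = M + (0, 4.3) = (44.6, 4.30). On A1, M sits at bearing -90° from D; a 61° counterclockwise sweep puts K at bearing -29°, so K = D + 4.3·(cos -29°, sin -29°) = (48.4, 2.22). The tangent condition forces DK to be normal to KQ, so KQ runs along (−sin -29°, cos -29°); with |KQ| = 14.4, Q = (55.3, 14.8). Then |SQ| = |Q − S| = 57.3.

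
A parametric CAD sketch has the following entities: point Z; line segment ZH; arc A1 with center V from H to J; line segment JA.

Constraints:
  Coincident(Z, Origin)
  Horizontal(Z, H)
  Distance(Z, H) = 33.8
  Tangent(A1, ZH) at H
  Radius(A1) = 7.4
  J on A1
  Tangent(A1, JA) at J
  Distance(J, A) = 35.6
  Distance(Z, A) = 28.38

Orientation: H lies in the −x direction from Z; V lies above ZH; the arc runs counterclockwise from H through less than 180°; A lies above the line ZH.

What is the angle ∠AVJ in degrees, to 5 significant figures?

78.257°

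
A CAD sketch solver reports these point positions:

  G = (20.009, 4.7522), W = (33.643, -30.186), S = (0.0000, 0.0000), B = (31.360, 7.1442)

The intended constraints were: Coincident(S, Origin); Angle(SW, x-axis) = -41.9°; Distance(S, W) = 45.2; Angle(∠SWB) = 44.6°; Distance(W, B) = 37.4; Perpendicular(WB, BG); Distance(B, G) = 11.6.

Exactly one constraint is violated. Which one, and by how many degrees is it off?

Perpendicular(WB, BG) — off by 8.40°.

S = (0.00, 0.00) ✓; SW at -41.90° ✓; |SW| = 45.20 ✓; ∠SWB = 44.60° ✓; |WB| = 37.40 ✓; ∠(WB, BG) = 98.40° ✗; |BG| = 11.60 ✓.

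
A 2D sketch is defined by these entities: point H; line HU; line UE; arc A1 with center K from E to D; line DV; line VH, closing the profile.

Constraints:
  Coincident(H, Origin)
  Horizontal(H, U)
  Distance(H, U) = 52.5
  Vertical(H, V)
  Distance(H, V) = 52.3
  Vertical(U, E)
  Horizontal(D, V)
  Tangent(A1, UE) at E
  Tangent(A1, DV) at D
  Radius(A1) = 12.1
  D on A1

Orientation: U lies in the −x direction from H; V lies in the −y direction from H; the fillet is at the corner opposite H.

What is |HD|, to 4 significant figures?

66.09

H is at the origin; HU is horizontal with |HU| = 52.5 and U on the −x side, so U = (-52.50, 0.000). HV is vertical with |HV| = 52.3 and V on the −y side, so V = (0.000, -52.30). The virtual corner opposite H is at (-52.50, -52.30). The tangent condition forces KE to be normal to UE and the tangent condition forces KD to be normal to DV, with radius 12.1, so the center K sits 12.1 in from both sides at K = (-40.40, -40.20). That places the tangent points at E = (-52.50, -40.20) on UE and D = (-40.40, -52.30) on DV. Then |HD| = |D − H| = 66.09.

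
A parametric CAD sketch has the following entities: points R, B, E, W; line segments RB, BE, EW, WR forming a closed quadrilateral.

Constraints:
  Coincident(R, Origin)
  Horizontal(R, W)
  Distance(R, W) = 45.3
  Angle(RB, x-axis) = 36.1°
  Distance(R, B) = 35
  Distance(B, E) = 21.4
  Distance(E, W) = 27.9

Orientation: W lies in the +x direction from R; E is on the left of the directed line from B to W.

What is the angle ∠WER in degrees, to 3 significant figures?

53.7°

Checks: |BE| = 21.40 ✓; |EW| = 27.90 ✓.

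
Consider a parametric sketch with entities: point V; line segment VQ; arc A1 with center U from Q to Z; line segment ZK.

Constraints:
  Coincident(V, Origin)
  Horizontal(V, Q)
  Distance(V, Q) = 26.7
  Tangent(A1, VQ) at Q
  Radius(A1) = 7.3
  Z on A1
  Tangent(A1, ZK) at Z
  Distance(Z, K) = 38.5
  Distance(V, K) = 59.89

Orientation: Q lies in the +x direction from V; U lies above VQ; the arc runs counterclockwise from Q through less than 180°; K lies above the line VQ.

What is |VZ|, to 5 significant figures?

34.409

V is at the origin; V and Q share the same y with |VQ| = 26.7 and Q on the +x side, so Q = (26.700, 0.0000). The tangent condition forces UQ to be normal to VQ, so U = Q + (0, 7.3) = (26.700, 7.3000). Since UZ ⟂ ZK (tangency), |UK| = √(7.3² + 38.5²) = 39.186 regardless of where Z sits on A1. So K lies on both circle(V, 59.89) and circle(U, 39.186); the above-VQ intersection is K = (40.766, 43.875). Z is the foot of the tangent from K: Z = (33.882, 5.9949).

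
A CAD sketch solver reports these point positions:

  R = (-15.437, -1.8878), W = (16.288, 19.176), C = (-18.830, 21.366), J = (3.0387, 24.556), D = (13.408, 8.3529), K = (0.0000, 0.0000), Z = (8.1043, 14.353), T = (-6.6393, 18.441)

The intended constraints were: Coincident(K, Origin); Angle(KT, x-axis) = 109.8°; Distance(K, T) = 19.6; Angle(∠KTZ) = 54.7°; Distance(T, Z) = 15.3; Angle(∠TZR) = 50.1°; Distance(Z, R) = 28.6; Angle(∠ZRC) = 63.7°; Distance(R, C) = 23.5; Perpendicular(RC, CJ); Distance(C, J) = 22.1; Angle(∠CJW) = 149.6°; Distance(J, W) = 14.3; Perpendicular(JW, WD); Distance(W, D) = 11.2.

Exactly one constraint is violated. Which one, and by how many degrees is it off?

Perpendicular(JW, WD) — off by 7.20°.

K = (0.00, 0.00) ✓; KT at 109.8° ✓; |KT| = 19.60 ✓; ∠KTZ = 54.70° ✓; |TZ| = 15.30 ✓; ∠TZR = 50.10° ✓; |ZR| = 28.60 ✓; ∠ZRC = 63.70° ✓; |RC| = 23.50 ✓; ∠(RC, CJ) = 90.00° ✓; |CJ| = 22.10 ✓; ∠CJW = 149.6° ✓; |JW| = 14.30 ✓; ∠(JW, WD) = 82.80° ✗; |WD| = 11.20 ✓.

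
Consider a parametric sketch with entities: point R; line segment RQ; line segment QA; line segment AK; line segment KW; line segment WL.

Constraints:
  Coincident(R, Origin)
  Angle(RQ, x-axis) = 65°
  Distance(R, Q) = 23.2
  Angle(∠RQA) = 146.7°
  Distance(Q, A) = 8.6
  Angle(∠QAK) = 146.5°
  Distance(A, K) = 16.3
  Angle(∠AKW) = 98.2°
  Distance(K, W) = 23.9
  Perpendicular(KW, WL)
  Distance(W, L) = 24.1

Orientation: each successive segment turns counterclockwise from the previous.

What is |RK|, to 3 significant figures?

41.8

R is at the origin; RQ runs at 65.0° with length 23.2, so Q = (9.80, 21.0). ∠RQA = 146.7° gives QA at 98.3° from the x-axis; with |QA| = 8.6, A = (8.56, 29.5). ∠QAK = 146.5° gives AK at 132° from the x-axis; with |AK| = 16.3, K = (-2.30, 41.7). Then |RK| = |K − R| = 41.8.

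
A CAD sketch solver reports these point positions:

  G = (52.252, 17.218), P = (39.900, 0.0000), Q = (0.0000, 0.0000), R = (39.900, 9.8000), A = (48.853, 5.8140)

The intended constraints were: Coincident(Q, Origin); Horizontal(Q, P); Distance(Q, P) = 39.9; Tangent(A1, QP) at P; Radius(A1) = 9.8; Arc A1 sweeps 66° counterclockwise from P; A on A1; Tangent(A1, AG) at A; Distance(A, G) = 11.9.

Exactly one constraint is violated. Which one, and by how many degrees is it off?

Tangent(A1, AG) at A — off by 7.40°.

Q = (0.00, 0.00) ✓; Q.y = 0.00, P.y = 0.00 ✓; |QP| = 39.90 ✓; ∠(RP, PQ) = 90.00° ✓; |RP| = 9.800 ✓; bearing(R→A) − bearing(R→P) = 66.00° ✓; |RA| = 9.800 ✓; ∠(RA, AG) = 82.60° ✗; |AG| = 11.90 ✓.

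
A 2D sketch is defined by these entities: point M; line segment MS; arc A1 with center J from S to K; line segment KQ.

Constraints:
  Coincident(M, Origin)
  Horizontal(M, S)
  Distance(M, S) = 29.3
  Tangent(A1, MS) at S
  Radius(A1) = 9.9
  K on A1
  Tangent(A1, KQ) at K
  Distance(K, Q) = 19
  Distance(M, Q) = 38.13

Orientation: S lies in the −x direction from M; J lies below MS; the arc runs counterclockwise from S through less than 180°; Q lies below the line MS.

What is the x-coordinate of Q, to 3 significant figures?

-23.0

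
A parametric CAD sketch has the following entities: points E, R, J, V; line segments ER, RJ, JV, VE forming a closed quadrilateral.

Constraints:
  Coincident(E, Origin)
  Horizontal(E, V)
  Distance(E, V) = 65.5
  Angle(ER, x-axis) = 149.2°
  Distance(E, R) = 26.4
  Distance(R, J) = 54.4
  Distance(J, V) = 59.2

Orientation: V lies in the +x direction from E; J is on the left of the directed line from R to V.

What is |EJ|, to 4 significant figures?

48.17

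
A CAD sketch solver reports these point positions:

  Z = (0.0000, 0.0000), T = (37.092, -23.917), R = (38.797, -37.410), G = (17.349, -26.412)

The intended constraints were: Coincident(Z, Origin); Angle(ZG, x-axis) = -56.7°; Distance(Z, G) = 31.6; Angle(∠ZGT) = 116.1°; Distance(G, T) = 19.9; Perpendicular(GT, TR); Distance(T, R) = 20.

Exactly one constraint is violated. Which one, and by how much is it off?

Distance(T, R) = 20 — off by 6.40.

Z = (0.00, 0.00) ✓; ZG at -56.70° ✓; |ZG| = 31.60 ✓; ∠ZGT = 116.1° ✓; |GT| = 19.90 ✓; ∠(GT, TR) = 90.00° ✓; |TR| = 13.60 ✗.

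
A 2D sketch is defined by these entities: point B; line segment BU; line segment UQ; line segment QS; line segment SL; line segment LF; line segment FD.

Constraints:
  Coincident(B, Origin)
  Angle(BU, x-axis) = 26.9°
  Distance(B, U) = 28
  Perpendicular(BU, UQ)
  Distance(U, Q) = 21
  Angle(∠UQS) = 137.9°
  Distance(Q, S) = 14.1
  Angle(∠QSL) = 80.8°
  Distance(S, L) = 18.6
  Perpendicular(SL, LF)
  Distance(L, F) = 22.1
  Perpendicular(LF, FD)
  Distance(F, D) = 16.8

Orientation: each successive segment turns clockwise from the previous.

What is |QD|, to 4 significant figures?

8.194

SL ⟂ LF, so LF runs at 65.60°; with |LF| = 22.1, F = (22.97, 8.144). The perpendicularity gives FD at right angles to LF, so FD runs at -24.40°; with |FD| = 16.8, D = (38.26, 1.203). Then |QD| = |D − Q| = 8.194.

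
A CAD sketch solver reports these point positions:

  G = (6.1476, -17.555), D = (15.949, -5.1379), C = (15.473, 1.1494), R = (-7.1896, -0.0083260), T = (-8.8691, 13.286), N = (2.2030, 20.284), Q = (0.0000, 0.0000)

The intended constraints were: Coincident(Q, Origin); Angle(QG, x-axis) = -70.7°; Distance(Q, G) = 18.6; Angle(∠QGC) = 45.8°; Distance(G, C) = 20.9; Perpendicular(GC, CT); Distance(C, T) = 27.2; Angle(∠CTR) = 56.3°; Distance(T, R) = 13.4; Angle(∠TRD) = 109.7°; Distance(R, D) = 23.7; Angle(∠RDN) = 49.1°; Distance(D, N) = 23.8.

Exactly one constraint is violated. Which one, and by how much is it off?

Distance(D, N) = 23.8 — off by 5.10.

Q = (0.00, 0.00) ✓; QG at -70.70° ✓; |QG| = 18.60 ✓; ∠QGC = 45.80° ✓; |GC| = 20.90 ✓; ∠(GC, CT) = 90.00° ✓; |CT| = 27.20 ✓; ∠CTR = 56.30° ✓; |TR| = 13.40 ✓; ∠TRD = 109.7° ✓; |RD| = 23.70 ✓; ∠RDN = 49.10° ✓; |DN| = 28.90 ✗.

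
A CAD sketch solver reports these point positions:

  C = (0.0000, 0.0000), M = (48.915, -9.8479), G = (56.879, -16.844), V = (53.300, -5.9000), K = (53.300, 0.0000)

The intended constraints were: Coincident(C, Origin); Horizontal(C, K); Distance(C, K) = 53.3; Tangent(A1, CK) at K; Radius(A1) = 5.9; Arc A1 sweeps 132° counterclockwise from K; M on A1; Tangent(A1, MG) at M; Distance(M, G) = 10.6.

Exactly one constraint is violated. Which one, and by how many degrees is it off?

Tangent(A1, MG) at M — off by 6.70°.

C = (0.00, 0.00) ✓; C.y = 0.00, K.y = 0.00 ✓; |CK| = 53.30 ✓; ∠(VK, KC) = 90.00° ✓; |VK| = 5.900 ✓; bearing(V→M) − bearing(V→K) = 132.0° ✓; |VM| = 5.900 ✓; ∠(VM, MG) = 83.30° ✗; |MG| = 10.60 ✓.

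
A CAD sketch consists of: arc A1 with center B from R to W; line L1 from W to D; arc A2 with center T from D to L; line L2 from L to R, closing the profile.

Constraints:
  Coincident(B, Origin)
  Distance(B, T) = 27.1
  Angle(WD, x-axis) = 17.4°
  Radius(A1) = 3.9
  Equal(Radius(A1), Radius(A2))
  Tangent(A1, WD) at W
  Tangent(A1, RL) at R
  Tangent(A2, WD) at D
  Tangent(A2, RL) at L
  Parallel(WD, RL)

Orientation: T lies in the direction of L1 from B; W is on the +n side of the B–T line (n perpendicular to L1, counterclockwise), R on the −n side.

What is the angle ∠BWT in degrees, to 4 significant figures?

81.81°

B is at the origin and T lies 27.1 along u from B, so T = 27.1·u = (25.86, 8.104). Tangency of A1 to both parallel lines with radius 3.9 puts W and R at B ± 3.9·n: W = (-1.166, 3.722), R = (1.166, -3.722). Then cos ∠BWT = WB·WT / (|WB||WT|), giving 81.81°.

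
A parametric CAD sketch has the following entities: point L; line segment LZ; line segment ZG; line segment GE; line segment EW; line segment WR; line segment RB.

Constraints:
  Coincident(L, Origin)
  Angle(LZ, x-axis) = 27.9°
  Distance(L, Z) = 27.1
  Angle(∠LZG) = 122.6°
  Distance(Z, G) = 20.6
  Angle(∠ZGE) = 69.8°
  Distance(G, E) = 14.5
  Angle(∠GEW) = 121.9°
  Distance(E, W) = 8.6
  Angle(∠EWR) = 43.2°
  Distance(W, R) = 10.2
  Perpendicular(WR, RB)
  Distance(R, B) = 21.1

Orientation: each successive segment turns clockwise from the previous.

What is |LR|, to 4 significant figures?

31.85

L is at the origin; LZ runs at 27.9° with length 27.1, so Z = (23.95, 12.68). ∠LZG = 122.6° gives ZG at -29.50° from the x-axis; with |ZG| = 20.6, G = (41.88, 2.537). ∠ZGE = 69.8° gives GE at -139.7° from the x-axis; with |GE| = 14.5, E = (30.82, -6.841). ∠GEW = 121.9° gives EW at 162.2° from the x-axis; with |EW| = 8.6, W = (22.63, -4.212). ∠EWR = 43.2° gives WR at 25.40° from the x-axis; with |WR| = 10.2, R = (31.85, 0.1626). Then |LR| = |R − L| = 31.85.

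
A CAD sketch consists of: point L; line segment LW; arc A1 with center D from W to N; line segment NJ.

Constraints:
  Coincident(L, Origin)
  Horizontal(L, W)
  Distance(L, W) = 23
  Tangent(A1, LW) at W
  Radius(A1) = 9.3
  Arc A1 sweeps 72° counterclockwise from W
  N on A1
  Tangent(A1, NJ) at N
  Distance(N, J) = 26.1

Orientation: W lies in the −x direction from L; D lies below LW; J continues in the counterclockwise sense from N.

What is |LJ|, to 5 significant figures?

50.688

L is at the origin; LW is horizontal with |LW| = 23.0 and W on the −x side, so W = (-23.000, 0.0000). The tangent condition forces DW to be normal to LW, so D = W + (0, -9.3) = (-23.000, -9.3000). On A1, W sits at bearing 90° from D; a 72° counterclockwise sweep puts N at bearing 162°, so N = D + 9.3·(cos 162°, sin 162°) = (-31.845, -6.4261). The tangent condition forces DN to be normal to NJ, so NJ runs along (−sin 162°, cos 162°); with |NJ| = 26.1, J = (-39.910, -31.249). Then |LJ| = |J − L| = 50.688.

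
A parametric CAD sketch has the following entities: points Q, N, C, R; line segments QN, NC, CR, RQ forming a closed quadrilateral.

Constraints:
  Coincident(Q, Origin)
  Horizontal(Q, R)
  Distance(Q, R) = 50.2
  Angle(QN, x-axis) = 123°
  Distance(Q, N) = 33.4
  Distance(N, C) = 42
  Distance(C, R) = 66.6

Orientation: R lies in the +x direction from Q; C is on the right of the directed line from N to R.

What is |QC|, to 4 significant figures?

20.38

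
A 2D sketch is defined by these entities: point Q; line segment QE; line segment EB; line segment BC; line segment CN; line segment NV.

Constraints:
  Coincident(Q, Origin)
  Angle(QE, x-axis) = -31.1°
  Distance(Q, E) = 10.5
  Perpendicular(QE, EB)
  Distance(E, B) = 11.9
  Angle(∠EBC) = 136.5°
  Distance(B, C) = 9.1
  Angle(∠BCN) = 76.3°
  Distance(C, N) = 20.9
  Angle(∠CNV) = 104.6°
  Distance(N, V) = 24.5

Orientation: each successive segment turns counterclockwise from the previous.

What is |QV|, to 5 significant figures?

19.562

∠BCN = 76.3° gives CN at -153.90° from the x-axis; with |CN| = 20.9, N = (-5.5853, 4.4590). ∠CNV = 104.6° gives NV at -78.500° from the x-axis; with |NV| = 24.5, V = (-0.70080, -19.549). Then |QV| = |V − Q| = 19.562.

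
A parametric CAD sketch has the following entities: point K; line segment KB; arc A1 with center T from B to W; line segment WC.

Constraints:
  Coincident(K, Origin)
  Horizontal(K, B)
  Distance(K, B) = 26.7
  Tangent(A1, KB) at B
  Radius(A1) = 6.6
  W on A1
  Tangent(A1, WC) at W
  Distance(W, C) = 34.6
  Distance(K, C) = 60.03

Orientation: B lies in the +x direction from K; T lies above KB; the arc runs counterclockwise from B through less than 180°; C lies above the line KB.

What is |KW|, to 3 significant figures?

32.5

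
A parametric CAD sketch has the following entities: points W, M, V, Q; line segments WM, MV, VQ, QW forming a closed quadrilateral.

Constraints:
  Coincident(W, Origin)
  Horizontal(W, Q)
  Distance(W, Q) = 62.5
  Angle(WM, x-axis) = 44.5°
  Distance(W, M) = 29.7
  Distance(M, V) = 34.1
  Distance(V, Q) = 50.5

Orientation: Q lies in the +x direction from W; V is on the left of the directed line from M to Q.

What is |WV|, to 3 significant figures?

63.7

Checks: |MV| = 34.10 ✓; |VQ| = 50.50 ✓.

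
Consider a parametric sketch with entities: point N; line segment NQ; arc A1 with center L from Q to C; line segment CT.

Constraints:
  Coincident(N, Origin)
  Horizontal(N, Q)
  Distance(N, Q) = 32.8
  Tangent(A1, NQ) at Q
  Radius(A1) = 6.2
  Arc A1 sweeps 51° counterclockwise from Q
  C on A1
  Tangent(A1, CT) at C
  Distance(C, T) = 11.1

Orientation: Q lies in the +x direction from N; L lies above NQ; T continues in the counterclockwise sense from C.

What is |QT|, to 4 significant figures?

16.08

On A1, Q sits at bearing -90° from L; a 51° counterclockwise sweep puts C at bearing -39°, so C = L + 6.2·(cos -39°, sin -39°) = (37.62, 2.298). Tangency of A1 to CT means the radius LC is perpendicular to CT, so CT runs along (−sin -39°, cos -39°); with |CT| = 11.1, T = (44.60, 10.92). Then |QT| = |T − Q| = 16.08.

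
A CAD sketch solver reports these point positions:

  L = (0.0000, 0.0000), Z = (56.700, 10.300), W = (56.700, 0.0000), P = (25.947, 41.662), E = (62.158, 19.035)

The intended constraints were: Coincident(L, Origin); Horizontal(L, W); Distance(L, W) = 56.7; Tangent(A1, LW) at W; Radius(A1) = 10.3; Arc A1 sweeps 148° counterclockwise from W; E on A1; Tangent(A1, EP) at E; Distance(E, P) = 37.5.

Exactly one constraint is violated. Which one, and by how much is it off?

Distance(E, P) = 37.5 — off by 5.20.

L = (0.00, 0.00) ✓; L.y = 0.00, W.y = 0.00 ✓; |LW| = 56.70 ✓; ∠(ZW, WL) = 90.00° ✓; |ZW| = 10.30 ✓; bearing(Z→E) − bearing(Z→W) = 148.0° ✓; |ZE| = 10.30 ✓; ∠(ZE, EP) = 90.00° ✓; |EP| = 42.70 ✗.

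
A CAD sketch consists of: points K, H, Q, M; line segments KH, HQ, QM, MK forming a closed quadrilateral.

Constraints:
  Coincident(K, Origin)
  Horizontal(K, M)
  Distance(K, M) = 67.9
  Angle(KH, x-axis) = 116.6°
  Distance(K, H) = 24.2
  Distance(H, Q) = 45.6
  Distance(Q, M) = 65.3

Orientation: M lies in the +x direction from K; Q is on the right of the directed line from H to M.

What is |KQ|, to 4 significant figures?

21.59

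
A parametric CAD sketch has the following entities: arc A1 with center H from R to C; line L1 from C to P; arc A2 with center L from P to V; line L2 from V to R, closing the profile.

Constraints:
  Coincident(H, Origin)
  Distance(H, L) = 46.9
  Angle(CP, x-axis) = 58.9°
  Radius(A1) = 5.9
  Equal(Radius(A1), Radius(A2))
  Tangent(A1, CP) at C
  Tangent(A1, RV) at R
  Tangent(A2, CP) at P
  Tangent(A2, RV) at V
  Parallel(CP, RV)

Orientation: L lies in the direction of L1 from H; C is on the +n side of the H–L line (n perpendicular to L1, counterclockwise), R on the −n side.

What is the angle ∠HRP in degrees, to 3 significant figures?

75.9°

Tangency of A1 to both parallel lines with radius 5.9 puts C and R at H ± 5.9·n: C = (-5.05, 3.05), R = (5.05, -3.05). Equal radii place P and V the same way about L: P = L + 5.9·n = (19.2, 43.2), V = L − 5.9·n = (29.3, 37.1). Then cos ∠HRP = RH·RP / (|RH||RP|), giving 75.9°.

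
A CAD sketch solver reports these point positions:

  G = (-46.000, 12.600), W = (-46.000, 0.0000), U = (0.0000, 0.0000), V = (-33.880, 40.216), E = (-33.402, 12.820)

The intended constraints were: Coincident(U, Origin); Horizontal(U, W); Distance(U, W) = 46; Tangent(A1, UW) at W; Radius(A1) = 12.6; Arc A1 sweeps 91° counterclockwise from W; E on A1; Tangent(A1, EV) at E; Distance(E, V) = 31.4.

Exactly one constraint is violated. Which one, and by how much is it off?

Distance(E, V) = 31.4 — off by 4.00.

U = (0.00, 0.00) ✓; U.y = 0.00, W.y = 0.00 ✓; |UW| = 46.00 ✓; ∠(GW, WU) = 90.00° ✓; |GW| = 12.60 ✓; bearing(G→E) − bearing(G→W) = 91.00° ✓; |GE| = 12.60 ✓; ∠(GE, EV) = 90.00° ✓; |EV| = 27.40 ✗.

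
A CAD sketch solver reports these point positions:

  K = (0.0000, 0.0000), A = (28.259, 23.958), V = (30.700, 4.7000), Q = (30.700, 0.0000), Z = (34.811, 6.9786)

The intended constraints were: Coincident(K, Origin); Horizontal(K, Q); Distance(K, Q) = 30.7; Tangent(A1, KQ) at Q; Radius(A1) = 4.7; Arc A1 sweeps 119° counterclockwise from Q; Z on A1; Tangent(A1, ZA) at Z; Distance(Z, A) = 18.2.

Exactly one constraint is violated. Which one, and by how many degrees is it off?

Tangent(A1, ZA) at Z — off by 7.90°.

K = (0.00, 0.00) ✓; K.y = 0.00, Q.y = 0.00 ✓; |KQ| = 30.70 ✓; ∠(VQ, QK) = 90.00° ✓; |VQ| = 4.700 ✓; bearing(V→Z) − bearing(V→Q) = 119.0° ✓; |VZ| = 4.700 ✓; ∠(VZ, ZA) = 97.90° ✗; |ZA| = 18.20 ✓.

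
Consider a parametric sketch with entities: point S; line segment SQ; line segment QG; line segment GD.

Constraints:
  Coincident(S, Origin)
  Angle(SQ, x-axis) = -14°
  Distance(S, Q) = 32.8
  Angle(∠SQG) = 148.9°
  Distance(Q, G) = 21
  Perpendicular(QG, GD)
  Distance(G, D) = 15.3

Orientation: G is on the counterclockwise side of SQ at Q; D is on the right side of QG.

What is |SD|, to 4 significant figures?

58.73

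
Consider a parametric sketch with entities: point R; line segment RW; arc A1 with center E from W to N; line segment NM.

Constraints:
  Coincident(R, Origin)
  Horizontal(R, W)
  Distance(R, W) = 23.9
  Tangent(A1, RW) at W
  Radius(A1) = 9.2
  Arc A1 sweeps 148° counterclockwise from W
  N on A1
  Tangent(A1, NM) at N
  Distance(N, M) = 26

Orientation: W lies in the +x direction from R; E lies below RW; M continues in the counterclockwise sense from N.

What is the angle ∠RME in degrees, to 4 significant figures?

14.64°

R is at the origin; R and W share the same y with |RW| = 23.9 and W on the +x side, so W = (23.90, 0.000). Since A1 is tangent to RW there, EW ⟂ RW, so E = W + (0, -9.2) = (23.90, -9.200). On A1, W sits at bearing 90° from E; a 148° counterclockwise sweep puts N at bearing 238°, so N = E + 9.2·(cos 238°, sin 238°) = (19.02, -17.00). Since A1 is tangent to NM there, EN ⟂ NM, so NM runs along (−sin 238°, cos 238°); with |NM| = 26.0, M = (41.07, -30.78). Then cos ∠RME = MR·ME / (|MR||ME|), giving 14.64°.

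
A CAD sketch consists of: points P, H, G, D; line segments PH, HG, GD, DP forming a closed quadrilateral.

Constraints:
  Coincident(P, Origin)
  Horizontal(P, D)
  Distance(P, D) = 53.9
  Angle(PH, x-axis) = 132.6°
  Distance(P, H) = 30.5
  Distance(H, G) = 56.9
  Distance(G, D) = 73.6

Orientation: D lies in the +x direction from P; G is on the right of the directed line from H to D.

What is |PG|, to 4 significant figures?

35.63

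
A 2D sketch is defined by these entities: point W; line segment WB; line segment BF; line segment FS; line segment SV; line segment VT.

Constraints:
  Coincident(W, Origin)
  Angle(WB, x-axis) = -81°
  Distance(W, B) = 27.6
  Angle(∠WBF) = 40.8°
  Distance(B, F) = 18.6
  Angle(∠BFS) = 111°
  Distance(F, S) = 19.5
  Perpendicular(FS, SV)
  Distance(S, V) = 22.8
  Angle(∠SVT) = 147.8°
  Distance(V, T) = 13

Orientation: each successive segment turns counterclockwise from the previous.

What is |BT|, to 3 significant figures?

25.3

W is at the origin; WB runs at -81.0° with length 27.6, so B = (4.32, -27.3). ∠WBF = 40.8° gives BF at 58.2° from the x-axis; with |BF| = 18.6, F = (14.1, -11.5). ∠BFS = 111.0° gives FS at 127° from the x-axis; with |FS| = 19.5, S = (2.33, 4.08). FS is perpendicular to SV, so SV runs at -143°; with |SV| = 22.8, V = (-15.8, -9.70). ∠SVT = 147.8° gives VT at -111° from the x-axis; with |VT| = 13.0, T = (-20.4, -21.9). Then |BT| = |T − B| = 25.3.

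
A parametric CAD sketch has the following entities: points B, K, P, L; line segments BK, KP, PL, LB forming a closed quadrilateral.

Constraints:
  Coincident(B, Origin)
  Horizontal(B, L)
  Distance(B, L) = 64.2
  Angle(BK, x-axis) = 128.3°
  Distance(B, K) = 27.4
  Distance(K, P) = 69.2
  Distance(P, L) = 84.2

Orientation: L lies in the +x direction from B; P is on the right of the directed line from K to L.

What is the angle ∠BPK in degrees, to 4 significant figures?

16.37°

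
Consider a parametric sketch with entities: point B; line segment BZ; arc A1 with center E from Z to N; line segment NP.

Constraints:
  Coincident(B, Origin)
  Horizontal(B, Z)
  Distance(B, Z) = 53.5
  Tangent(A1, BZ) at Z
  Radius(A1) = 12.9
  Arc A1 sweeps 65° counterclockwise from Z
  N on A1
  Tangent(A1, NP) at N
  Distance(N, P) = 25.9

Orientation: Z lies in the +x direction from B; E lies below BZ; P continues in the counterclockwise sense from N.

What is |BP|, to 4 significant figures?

43.69

B is at the origin; B and Z share the same y with |BZ| = 53.5 and Z on the +x side, so Z = (53.50, 0.000). The tangent condition forces EZ to be normal to BZ, so E = Z + (0, -12.9) = (53.50, -12.90). On A1, Z sits at bearing 90° from E; a 65° counterclockwise sweep puts N at bearing 155°, so N = E + 12.9·(cos 155°, sin 155°) = (41.81, -7.448). Tangency of A1 to NP means the radius EN is perpendicular to NP, so NP runs along (−sin 155°, cos 155°); with |NP| = 25.9, P = (30.86, -30.92). Then |BP| = |P − B| = 43.69.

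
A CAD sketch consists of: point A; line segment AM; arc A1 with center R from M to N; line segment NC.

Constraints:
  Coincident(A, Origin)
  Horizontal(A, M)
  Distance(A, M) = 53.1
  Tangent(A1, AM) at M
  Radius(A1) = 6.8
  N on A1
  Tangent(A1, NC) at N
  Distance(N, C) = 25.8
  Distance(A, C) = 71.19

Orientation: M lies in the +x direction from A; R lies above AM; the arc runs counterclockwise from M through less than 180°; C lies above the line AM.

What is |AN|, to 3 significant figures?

60.1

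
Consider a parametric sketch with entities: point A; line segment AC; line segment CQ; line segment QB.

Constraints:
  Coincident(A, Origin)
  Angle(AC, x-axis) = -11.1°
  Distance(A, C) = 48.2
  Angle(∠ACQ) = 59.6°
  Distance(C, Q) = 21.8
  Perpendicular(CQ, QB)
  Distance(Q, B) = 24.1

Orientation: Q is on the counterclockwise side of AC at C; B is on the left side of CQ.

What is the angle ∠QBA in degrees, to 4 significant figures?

171.6°

A is at the origin; AC runs at -11.1° with length 48.2, so C = 48.2·(cos -11.1°, sin -11.1°) = (47.30, -9.280). ∠ACQ = 59.6°, so CQ runs at -11.1° + (180° − 59.6°) = 109.3° from the x-axis; with |CQ| = 21.8, Q = C + 21.8·(cos 109.3°, sin 109.3°) = (40.09, 11.30). The perpendicularity gives QB at right angles to CQ; with |QB| = 24.1 on the left of CQ, B = Q + 24.1·(-0.9438, -0.3305) = (17.35, 3.330). Then cos ∠QBA = BQ·BA / (|BQ||BA|), giving 171.6°.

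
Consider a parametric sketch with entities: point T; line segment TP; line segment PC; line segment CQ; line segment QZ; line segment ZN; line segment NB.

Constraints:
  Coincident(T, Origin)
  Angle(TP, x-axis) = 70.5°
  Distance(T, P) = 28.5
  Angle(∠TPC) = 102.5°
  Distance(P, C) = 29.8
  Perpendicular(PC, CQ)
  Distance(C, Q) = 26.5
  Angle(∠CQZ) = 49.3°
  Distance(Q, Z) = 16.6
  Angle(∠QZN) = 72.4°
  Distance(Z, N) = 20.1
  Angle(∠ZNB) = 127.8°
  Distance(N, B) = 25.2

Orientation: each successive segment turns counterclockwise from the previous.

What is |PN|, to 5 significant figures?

34.695

T is at the origin; TP runs at 70.5° with length 28.5, so P = (9.5135, 26.865). ∠TPC = 102.5° gives PC at 148.00° from the x-axis; with |PC| = 29.8, C = (-15.758, 42.657). PC is perpendicular to CQ, so CQ runs at -122.00°; with |CQ| = 26.5, Q = (-29.801, 20.184). ∠CQZ = 49.3° gives QZ at 8.7000° from the x-axis; with |QZ| = 16.6, Z = (-13.392, 22.695). ∠QZN = 72.4° gives ZN at 116.30° from the x-axis; with |ZN| = 20.1, N = (-22.298, 40.714). Then |PN| = |N − P| = 34.695.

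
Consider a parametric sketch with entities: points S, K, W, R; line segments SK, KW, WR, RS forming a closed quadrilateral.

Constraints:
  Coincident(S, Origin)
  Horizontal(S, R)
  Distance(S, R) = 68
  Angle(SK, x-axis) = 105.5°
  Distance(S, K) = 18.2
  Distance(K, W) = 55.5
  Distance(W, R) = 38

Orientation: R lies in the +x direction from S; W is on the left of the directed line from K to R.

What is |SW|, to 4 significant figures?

58.50

S is at the origin; SR is horizontal with |SR| = 68.0 and R in +x, so R = (68.0, 0). SK runs at 105.5° with |SK| = 18.2, so K = (-4.864, 17.54). W is determined by |KW| = 55.5 and |WR| = 38.0 together: it lies at the intersection of circle(K, 55.5) and circle(R, 38.0). With |KR| = 74.94, the foot of the radical line on KR is 48.39 from K and the perpendicular offset is √(55.5² − 48.39²) = 27.18. Taking the left-of-KR solution: W = (48.54, 32.64).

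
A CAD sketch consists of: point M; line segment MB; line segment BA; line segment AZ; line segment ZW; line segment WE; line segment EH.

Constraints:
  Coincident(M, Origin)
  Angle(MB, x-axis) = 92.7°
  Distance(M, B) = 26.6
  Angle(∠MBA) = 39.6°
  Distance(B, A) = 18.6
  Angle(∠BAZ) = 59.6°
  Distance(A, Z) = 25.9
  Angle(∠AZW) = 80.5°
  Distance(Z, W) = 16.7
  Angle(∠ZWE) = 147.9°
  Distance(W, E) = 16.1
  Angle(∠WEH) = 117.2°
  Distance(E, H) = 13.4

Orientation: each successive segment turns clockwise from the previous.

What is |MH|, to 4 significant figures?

38.13

M is at the origin; MB runs at 92.7° with length 26.6, so B = (-1.253, 26.57). ∠MBA = 39.6° gives BA at -47.70° from the x-axis; with |BA| = 18.6, A = (11.27, 12.81). ∠BAZ = 59.6° gives AZ at -168.1° from the x-axis; with |AZ| = 25.9, Z = (-14.08, 7.473). ∠AZW = 80.5° gives ZW at 92.40° from the x-axis; with |ZW| = 16.7, W = (-14.78, 24.16). ∠ZWE = 147.9° gives WE at 60.30° from the x-axis; with |WE| = 16.1, E = (-6.801, 38.14). ∠WEH = 117.2° gives EH at -2.500° from the x-axis; with |EH| = 13.4, H = (6.586, 37.56). Then |MH| = |H − M| = 38.13.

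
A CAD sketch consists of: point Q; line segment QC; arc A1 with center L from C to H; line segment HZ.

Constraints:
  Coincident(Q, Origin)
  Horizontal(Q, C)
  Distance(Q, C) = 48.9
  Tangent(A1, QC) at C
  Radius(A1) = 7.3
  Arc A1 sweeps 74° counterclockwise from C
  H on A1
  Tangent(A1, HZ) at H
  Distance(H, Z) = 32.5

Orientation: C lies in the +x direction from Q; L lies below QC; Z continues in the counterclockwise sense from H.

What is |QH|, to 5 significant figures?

42.215

The tangent condition forces LC to be normal to QC, so L = C + (0, -7.3) = (48.900, -7.3000). On A1, C sits at bearing 90° from L; a 74° counterclockwise sweep puts H at bearing 164°, so H = L + 7.3·(cos 164°, sin 164°) = (41.883, -5.2878). Then |QH| = |H − Q| = 42.215.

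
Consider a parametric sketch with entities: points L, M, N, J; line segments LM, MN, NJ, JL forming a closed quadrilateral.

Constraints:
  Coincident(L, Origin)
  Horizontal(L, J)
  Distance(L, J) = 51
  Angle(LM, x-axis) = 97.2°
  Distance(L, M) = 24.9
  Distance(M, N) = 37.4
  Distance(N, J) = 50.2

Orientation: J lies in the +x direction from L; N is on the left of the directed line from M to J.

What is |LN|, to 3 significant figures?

53.1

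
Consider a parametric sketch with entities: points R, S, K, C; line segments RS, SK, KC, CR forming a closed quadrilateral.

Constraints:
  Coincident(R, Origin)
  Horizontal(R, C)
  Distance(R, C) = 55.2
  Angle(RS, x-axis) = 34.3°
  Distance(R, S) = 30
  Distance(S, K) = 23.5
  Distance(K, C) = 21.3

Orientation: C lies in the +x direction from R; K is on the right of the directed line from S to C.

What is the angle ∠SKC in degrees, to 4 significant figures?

101.8°

Checks: |SK| = 23.50 ✓; |KC| = 21.30 ✓.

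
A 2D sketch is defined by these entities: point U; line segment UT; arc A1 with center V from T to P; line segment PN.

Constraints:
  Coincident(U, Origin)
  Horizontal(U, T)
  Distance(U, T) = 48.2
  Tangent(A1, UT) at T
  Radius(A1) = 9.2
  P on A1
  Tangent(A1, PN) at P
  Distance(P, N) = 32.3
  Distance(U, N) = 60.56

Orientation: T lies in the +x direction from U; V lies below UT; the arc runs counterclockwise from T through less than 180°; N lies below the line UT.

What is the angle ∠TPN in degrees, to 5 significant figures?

131.31°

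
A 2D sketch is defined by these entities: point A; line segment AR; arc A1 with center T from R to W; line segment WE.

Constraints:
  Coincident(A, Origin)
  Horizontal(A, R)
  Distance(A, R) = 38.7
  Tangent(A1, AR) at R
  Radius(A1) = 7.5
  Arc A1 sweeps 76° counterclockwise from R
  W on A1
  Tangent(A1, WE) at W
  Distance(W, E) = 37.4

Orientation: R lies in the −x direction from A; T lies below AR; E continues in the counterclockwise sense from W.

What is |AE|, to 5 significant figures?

69.207

A is at the origin; AR is horizontal with |AR| = 38.7 and R on the −x side, so R = (-38.700, 0.0000). Tangency of A1 to AR means the radius TR is perpendicular to AR, so T = R + (0, -7.5) = (-38.700, -7.5000). On A1, R sits at bearing 90° from T; a 76° counterclockwise sweep puts W at bearing 166°, so W = T + 7.5·(cos 166°, sin 166°) = (-45.977, -5.6856). The tangent condition forces TW to be normal to WE, so WE runs along (−sin 166°, cos 166°); with |WE| = 37.4, E = (-55.025, -41.975). Then |AE| = |E − A| = 69.207.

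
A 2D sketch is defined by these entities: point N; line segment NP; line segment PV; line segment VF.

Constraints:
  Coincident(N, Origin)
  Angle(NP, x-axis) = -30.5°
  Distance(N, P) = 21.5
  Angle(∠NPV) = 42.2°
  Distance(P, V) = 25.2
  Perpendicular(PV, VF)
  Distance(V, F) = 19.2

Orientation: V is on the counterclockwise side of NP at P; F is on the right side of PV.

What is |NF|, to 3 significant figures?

34.9

N is at the origin; NP runs at -30.5° with length 21.5, so P = 21.5·(cos -30.5°, sin -30.5°) = (18.5, -10.9). ∠NPV = 42.2°, so PV runs at -30.5° + (180° − 42.2°) = 107° from the x-axis; with |PV| = 25.2, V = P + 25.2·(cos 107°, sin 107°) = (11.0, 13.1). PV ⟂ VF; with |VF| = 19.2 on the right of PV, F = V + 19.2·(0.955, 0.297) = (29.4, 18.9). Then |NF| = |F − N| = 34.9.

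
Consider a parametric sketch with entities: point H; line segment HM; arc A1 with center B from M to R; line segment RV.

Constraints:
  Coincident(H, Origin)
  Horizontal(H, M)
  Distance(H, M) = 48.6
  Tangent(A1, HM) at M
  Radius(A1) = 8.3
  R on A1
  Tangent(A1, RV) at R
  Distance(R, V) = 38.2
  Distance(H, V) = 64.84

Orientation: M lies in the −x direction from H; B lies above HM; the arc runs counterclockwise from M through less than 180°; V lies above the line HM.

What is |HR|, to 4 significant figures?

41.38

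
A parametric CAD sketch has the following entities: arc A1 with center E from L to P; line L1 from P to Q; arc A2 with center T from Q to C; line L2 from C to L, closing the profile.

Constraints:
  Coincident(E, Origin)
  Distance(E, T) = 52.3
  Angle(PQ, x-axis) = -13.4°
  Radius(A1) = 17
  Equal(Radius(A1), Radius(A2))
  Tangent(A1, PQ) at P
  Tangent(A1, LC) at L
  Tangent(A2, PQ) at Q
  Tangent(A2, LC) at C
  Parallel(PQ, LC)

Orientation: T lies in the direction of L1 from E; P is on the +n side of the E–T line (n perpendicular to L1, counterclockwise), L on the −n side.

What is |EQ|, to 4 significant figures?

54.99

The slot axis is L1's direction at -13.4°, so u = (cos -13.4°, sin -13.4°) = (0.9728, -0.2317) and n = (−sin -13.4°, cos -13.4°) = (0.2317, 0.9728). E is at the origin and T lies 52.3 along u from E, so T = 52.3·u = (50.88, -12.12). Tangency of A1 to both parallel lines with radius 17.0 puts P and L at E ± 17.0·n: P = (3.940, 16.54), L = (-3.940, -16.54). Equal radii place Q and C the same way about T: Q = T + 17.0·n = (54.82, 4.417), C = T − 17.0·n = (46.94, -28.66). Then |EQ| = |Q − E| = 54.99.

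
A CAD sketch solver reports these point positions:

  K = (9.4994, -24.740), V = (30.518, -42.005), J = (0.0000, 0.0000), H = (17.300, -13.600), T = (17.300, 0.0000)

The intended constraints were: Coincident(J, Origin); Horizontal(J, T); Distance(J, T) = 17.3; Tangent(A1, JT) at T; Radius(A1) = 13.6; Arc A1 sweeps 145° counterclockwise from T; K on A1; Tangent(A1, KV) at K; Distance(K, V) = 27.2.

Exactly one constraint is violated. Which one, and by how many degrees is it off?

Tangent(A1, KV) at K — off by 4.40°.

J = (0.00, 0.00) ✓; J.y = 0.00, T.y = 0.00 ✓; |JT| = 17.30 ✓; ∠(HT, TJ) = 90.00° ✓; |HT| = 13.60 ✓; bearing(H→K) − bearing(H→T) = 145.0° ✓; |HK| = 13.60 ✓; ∠(HK, KV) = 94.40° ✗; |KV| = 27.20 ✓.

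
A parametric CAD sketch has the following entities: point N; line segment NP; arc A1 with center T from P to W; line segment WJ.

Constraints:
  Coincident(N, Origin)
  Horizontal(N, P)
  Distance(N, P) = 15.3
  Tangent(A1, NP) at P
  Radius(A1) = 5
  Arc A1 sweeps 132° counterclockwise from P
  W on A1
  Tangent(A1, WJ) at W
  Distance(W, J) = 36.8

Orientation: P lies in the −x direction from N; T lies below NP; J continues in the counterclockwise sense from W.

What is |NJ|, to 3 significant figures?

36.1

On A1, P sits at bearing 90° from T; a 132° counterclockwise sweep puts W at bearing 222°, so W = T + 5.0·(cos 222°, sin 222°) = (-19.0, -8.35). A1 meets WJ tangentially, so TW is at right angles to WJ, so WJ runs along (−sin 222°, cos 222°); with |WJ| = 36.8, J = (5.61, -35.7). Then |NJ| = |J − N| = 36.1.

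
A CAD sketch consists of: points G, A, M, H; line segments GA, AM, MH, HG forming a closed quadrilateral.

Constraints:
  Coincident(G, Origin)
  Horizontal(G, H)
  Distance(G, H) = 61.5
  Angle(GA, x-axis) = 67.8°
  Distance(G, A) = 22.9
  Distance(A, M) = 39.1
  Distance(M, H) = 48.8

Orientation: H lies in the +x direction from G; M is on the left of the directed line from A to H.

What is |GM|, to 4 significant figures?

59.75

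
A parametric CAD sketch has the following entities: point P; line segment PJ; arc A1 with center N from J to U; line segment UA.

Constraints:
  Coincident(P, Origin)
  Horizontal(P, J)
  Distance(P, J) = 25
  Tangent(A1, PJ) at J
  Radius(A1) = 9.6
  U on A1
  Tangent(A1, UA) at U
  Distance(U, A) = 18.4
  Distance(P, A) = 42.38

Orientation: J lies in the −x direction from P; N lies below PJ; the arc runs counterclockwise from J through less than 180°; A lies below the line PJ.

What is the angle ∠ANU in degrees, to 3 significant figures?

62.4°

P is at the origin; P and J share the same y with |PJ| = 25.0 and J on the −x side, so J = (-25.0, 0.00). Tangency of A1 to PJ means the radius NJ is perpendicular to PJ, so N = J + (0, -9.6) = (-25.0, -9.60). Since NU ⟂ UA (tangency), |NA| = √(9.6² + 18.4²) = 20.8 regardless of where U sits on A1. So A lies on both circle(P, 42.38) and circle(N, 20.8); the below-PJ intersection is A = (-30.3, -29.7). U is the foot of the tangent from A: U = (-34.4, -11.7).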